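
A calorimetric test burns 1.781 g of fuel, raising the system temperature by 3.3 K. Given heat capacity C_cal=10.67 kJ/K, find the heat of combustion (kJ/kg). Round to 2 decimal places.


Hc = C_cal * delta_T / m_fuel
Q_released = 10.67 * 3.3 = 35.2110 kJ
m_fuel = 1.781 g = 1.781/1000 kg = 0.001781 kg
Hc = 35.2110 / 0.001781 = 19770.35 kJ/kg


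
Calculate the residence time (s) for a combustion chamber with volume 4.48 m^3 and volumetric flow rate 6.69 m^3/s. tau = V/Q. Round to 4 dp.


tau = V / Q_flow
tau = 4.48 / 6.69 = 0.6697 s


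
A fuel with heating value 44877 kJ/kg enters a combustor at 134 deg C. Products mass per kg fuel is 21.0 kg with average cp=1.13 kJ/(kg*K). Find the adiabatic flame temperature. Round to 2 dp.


T_ad = T_in + Hc / (m_p * cp)
Denominator = 21.0 * 1.13 = 23.7300
Temperature rise = 44877 / 23.7300 = 1891.15 K
T_ad = 134 + 1891.15 = 2025.15 deg C


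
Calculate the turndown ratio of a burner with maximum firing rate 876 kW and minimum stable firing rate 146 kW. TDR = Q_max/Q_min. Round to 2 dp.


TDR = Q_max / Q_min
TDR = 876 / 146 = 6.00


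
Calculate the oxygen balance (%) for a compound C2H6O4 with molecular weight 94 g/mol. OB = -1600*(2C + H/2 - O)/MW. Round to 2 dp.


OB = -1600 * (2C + H/2 - O) / MW
Inner = 2*2 + 6/2 - 4 = 3.00
OB = -1600 * 3.00 / 94 = -51.06%


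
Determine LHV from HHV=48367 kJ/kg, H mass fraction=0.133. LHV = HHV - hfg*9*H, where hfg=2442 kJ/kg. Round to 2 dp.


LHV = HHV - hfg * 9 * H
Water correction = 2442 * 9 * 0.133 = 2923.074 kJ/kg
LHV = 48367 - 2923.074 = 45443.93 kJ/kg


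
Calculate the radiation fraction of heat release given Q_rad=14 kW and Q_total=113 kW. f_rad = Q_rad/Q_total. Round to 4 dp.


f_rad = Q_rad / Q_total
f_rad = 14 / 113 = 0.1239


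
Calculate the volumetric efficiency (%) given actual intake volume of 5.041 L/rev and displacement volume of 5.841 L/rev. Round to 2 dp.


eta_v = (V_actual / V_disp) * 100
Ratio = 5.041 / 5.841 = 0.8630
eta_v = 0.8630 * 100 = 86.30%


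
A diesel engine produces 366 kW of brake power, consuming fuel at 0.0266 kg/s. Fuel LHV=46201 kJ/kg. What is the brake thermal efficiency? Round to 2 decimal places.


eta_BTE = (BP / (mf * LHV)) * 100
Denominator = 0.0266 * 46201 = 1228.9466 kW
eta_BTE = (366 / 1228.9466) * 100 = 29.78%


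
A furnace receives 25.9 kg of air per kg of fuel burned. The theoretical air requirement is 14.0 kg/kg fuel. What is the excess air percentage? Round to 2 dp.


Excess air = actual - stoichiometric = 25.9 - 14.0 = 11.90 kg/kg fuel
Excess air % = (excess / stoich) * 100 = (11.90 / 14.0) * 100 = 85.00%


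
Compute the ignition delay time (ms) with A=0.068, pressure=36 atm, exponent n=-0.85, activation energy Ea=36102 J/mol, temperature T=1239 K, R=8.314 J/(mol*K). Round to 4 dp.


tau = A * P^n * exp(Ea/(R*T))
P^n = 36^(-0.85) = 0.04754916
Ea/(R*T) = 36102/(8.314*1239) = 3.504693
exp(Ea/(R*T)) = 33.271216
tau = 0.068 * 0.04754916 * 33.271216 = 0.1076 ms


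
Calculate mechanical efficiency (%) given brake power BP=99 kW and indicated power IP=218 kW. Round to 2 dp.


eta_mech = (BP / IP) * 100
Ratio = 99 / 218 = 0.4541
eta_mech = 0.4541 * 100 = 45.41%


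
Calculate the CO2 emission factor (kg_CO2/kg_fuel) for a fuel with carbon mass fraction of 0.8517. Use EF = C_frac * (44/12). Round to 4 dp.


EF = C_frac * (M_CO2 / M_C)
EF = 0.8517 * (44/12)
EF = 0.8517 * 3.666667 = 3.1229 kg_CO2/kg_fuel


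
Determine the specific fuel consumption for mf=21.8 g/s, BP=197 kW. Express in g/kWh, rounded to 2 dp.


SFC = (mf / BP) * 3600
Rate = 21.8 / 197 = 0.110660 g/(s*kW)
SFC = 0.110660 * 3600 = 398.38 g/kWh


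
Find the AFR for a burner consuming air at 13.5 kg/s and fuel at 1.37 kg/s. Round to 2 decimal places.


AFR = m_air / m_fuel
AFR = 13.5 / 1.37 = 9.85


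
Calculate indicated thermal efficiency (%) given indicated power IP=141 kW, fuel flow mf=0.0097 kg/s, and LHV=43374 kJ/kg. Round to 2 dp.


eta_ith = (IP / (mf * LHV)) * 100
Denominator = 0.0097 * 43374 = 420.7278 kW
eta_ith = (141 / 420.7278) * 100 = 33.51%


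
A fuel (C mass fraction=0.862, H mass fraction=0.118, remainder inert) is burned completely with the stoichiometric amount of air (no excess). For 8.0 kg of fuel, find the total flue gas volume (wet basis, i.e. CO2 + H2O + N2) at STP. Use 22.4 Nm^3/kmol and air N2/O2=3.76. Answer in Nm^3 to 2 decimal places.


Per kg fuel: CO2 = (C/12 kmol)*22.4 = (0.862/12)*22.4 = 1.60907 Nm^3
Per kg fuel: H2O = (H/2 kmol)*22.4 = (0.118/2)*22.4 = 1.32160 Nm^3
O2 needed per kg fuel = C/12 + H/4 = 0.862/12 + 0.118/4 = 0.10133333 kmol
Per kg fuel: N2 = O2*3.76*22.4 = 0.10133333*3.76*22.4 = 8.53470 Nm^3
Total per kg = 1.60907 + 1.32160 + 8.53470 = 11.46537 Nm^3
Total = 11.46537 * 8.0 = 91.72 Nm^3


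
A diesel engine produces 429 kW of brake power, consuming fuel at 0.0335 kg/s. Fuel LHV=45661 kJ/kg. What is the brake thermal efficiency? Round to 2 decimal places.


eta_BTE = (BP / (mf * LHV)) * 100
Denominator = 0.0335 * 45661 = 1529.6435 kW
eta_BTE = (429 / 1529.6435) * 100 = 28.05%


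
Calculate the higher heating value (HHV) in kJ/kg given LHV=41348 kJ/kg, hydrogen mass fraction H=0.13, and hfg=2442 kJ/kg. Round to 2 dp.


HHV = LHV + hfg * 9 * H
Water addition = 2442 * 9 * 0.13 = 2857.140 kJ/kg
HHV = 41348 + 2857.140 = 44205.14 kJ/kg


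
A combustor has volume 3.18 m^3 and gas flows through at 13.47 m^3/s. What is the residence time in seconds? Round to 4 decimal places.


tau = V / Q_flow
tau = 3.18 / 13.47 = 0.2361 s


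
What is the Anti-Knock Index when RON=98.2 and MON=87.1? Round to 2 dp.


AKI = (RON + MON) / 2
AKI = (98.2 + 87.1) / 2
AKI = 185.3 / 2 = 92.65


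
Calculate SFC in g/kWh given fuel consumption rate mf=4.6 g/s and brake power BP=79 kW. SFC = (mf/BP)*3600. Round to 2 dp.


SFC = (mf / BP) * 3600
Rate = 4.6 / 79 = 0.058228 g/(s*kW)
SFC = 0.058228 * 3600 = 209.62 g/kWh


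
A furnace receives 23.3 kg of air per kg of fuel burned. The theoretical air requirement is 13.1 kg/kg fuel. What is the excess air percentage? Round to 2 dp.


Excess air = actual - stoichiometric = 23.3 - 13.1 = 10.20 kg/kg fuel
Excess air % = (excess / stoich) * 100 = (10.20 / 13.1) * 100 = 77.86%


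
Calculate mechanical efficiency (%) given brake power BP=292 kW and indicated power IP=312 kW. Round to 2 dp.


eta_mech = (BP / IP) * 100
Ratio = 292 / 312 = 0.9359
eta_mech = 0.9359 * 100 = 93.59%


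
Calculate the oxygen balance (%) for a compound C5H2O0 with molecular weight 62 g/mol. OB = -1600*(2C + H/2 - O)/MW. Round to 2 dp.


OB = -1600 * (2C + H/2 - O) / MW
Inner = 2*5 + 2/2 - 0 = 11.00
OB = -1600 * 11.00 / 62 = -283.87%


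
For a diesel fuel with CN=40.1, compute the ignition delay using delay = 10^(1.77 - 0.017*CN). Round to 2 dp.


delay = 10^(1.77 - 0.017*CN)
Exponent = 1.77 - 0.017*40.1 = 1.0883
delay = 10^1.0883 = 12.25 ms


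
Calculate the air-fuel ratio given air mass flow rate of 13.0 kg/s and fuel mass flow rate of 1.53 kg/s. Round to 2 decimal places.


AFR = m_air / m_fuel
AFR = 13.0 / 1.53 = 8.50


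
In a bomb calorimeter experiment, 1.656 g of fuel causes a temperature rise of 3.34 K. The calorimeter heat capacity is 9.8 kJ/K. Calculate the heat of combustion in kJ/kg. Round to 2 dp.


Hc = C_cal * delta_T / m_fuel
Q_released = 9.8 * 3.34 = 32.7320 kJ
m_fuel = 1.656 g = 1.656/1000 kg = 0.001656 kg
Hc = 32.7320 / 0.001656 = 19765.70 kJ/kg


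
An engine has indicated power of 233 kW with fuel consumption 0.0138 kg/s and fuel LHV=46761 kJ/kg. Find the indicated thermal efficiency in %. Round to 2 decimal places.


eta_ith = (IP / (mf * LHV)) * 100
Denominator = 0.0138 * 46761 = 645.3018 kW
eta_ith = (233 / 645.3018) * 100 = 36.11%


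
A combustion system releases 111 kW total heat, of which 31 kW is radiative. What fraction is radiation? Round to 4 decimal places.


f_rad = Q_rad / Q_total
f_rad = 31 / 111 = 0.2793


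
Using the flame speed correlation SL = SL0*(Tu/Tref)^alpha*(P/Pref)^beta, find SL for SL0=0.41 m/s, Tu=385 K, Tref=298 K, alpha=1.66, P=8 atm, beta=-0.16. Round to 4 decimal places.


SL = SL0 * (Tu/Tref)^alpha * (P/Pref)^beta
T ratio = 385/298 = 1.29194631
(T ratio)^alpha = 1.29194631^1.66 = 1.529910
(P/Pref)^beta = 8^(-0.16) = 0.716978
SL = 0.41 * 1.529910 * 0.716978 = 0.4497 m/s


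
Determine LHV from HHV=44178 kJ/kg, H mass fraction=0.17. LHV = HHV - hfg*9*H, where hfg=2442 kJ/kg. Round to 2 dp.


LHV = HHV - hfg * 9 * H
Water correction = 2442 * 9 * 0.17 = 3736.260 kJ/kg
LHV = 44178 - 3736.260 = 40441.74 kJ/kg


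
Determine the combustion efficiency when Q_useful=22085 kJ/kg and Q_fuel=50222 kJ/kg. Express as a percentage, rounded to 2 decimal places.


Efficiency = (Q_useful / Q_fuel) * 100
Efficiency = (22085 / 50222) * 100
Efficiency = 0.4397 * 100 = 43.97%


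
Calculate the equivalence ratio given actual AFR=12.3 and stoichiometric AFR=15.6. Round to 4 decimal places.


phi = AFR_stoich / AFR_actual
phi = 15.6 / 12.3 = 1.2683


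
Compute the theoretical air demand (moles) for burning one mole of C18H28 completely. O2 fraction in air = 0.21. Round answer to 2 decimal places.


Balanced combustion: C18H28 + 25 O2 -> 18 CO2 + 14 H2O
O2 needed = C + H/4 = 18 + 28/4 = 25.00 moles
Air moles = O2 / 0.21 = 25.00 / 0.21 = 119.05 moles air


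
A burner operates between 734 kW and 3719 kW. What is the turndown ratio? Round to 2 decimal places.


TDR = Q_max / Q_min
TDR = 3719 / 734 = 5.07


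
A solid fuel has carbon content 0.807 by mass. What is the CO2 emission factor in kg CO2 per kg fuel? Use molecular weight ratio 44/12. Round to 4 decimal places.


EF = C_frac * (M_CO2 / M_C)
EF = 0.807 * (44/12)
EF = 0.807 * 3.666667 = 2.9590 kg_CO2/kg_fuel


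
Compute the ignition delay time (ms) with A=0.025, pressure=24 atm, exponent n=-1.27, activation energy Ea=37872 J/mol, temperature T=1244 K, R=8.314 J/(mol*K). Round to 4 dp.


tau = A * P^n * exp(Ea/(R*T))
P^n = 24^(-1.27) = 0.01766574
Ea/(R*T) = 37872/(8.314*1244) = 3.661743
exp(Ea/(R*T)) = 38.929131
tau = 0.025 * 0.01766574 * 38.929131 = 0.0172 ms


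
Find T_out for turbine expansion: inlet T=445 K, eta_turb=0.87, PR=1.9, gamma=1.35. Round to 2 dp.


T_out = T_in * (1 - eta * (1 - PR^(-(gamma-1)/gamma)))
Exponent = -(1.35-1)/1.35 = -0.25925926
PR^exp = 1.9^(-0.25925926) = 0.84670193
Factor = 1 - 0.87*(1 - 0.84670193) = 0.86663068
T_out = 445 * 0.86663068 = 385.65 K


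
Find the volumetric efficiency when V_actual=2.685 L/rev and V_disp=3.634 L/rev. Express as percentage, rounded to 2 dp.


eta_v = (V_actual / V_disp) * 100
Ratio = 2.685 / 3.634 = 0.7389
eta_v = 0.7389 * 100 = 73.89%


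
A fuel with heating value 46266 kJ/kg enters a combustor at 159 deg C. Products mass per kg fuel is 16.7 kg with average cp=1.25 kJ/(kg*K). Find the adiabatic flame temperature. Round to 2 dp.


T_ad = T_in + Hc / (m_p * cp)
Denominator = 16.7 * 1.25 = 20.8750
Temperature rise = 46266 / 20.8750 = 2216.34 K
T_ad = 159 + 2216.34 = 2375.34 deg C


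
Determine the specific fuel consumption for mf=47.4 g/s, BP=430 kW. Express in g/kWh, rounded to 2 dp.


SFC = (mf / BP) * 3600
Rate = 47.4 / 430 = 0.110233 g/(s*kW)
SFC = 0.110233 * 3600 = 396.84 g/kWh


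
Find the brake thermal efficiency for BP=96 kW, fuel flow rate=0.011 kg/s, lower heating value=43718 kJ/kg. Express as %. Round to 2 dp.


eta_BTE = (BP / (mf * LHV)) * 100
Denominator = 0.011 * 43718 = 480.8980 kW
eta_BTE = (96 / 480.8980) * 100 = 19.96%


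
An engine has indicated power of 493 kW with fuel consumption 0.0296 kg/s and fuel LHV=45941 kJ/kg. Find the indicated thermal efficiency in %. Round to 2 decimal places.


eta_ith = (IP / (mf * LHV)) * 100
Denominator = 0.0296 * 45941 = 1359.8536 kW
eta_ith = (493 / 1359.8536) * 100 = 36.25%


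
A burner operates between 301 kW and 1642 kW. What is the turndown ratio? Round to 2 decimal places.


TDR = Q_max / Q_min
TDR = 1642 / 301 = 5.46


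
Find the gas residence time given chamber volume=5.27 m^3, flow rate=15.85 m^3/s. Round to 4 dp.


tau = V / Q_flow
tau = 5.27 / 15.85 = 0.3325 s


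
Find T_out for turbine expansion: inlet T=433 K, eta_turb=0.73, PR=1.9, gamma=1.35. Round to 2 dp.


T_out = T_in * (1 - eta * (1 - PR^(-(gamma-1)/gamma)))
Exponent = -(1.35-1)/1.35 = -0.25925926
PR^exp = 1.9^(-0.25925926) = 0.84670193
Factor = 1 - 0.73*(1 - 0.84670193) = 0.88809241
T_out = 433 * 0.88809241 = 384.54 K


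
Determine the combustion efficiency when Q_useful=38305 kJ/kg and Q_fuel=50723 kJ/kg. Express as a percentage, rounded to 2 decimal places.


Efficiency = (Q_useful / Q_fuel) * 100
Efficiency = (38305 / 50723) * 100
Efficiency = 0.7552 * 100 = 75.52%


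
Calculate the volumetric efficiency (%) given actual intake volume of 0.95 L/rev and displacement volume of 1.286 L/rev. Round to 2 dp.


eta_v = (V_actual / V_disp) * 100
Ratio = 0.95 / 1.286 = 0.7387
eta_v = 0.7387 * 100 = 73.87%


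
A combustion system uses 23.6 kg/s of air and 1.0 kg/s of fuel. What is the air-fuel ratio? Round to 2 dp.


AFR = m_air / m_fuel
AFR = 23.6 / 1.0 = 23.60


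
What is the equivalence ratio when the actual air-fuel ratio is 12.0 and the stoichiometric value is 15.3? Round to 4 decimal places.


phi = AFR_stoich / AFR_actual
phi = 15.3 / 12.0 = 1.2750


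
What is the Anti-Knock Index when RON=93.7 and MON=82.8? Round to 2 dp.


AKI = (RON + MON) / 2
AKI = (93.7 + 82.8) / 2
AKI = 176.5 / 2 = 88.25


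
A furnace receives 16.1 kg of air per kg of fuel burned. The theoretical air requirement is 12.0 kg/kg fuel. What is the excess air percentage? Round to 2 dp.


Excess air = actual - stoichiometric = 16.1 - 12.0 = 4.10 kg/kg fuel
Excess air % = (excess / stoich) * 100 = (4.10 / 12.0) * 100 = 34.17%


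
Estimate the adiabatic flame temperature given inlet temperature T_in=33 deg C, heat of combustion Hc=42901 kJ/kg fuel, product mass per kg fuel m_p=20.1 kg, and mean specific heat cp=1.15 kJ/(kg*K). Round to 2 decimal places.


T_ad = T_in + Hc / (m_p * cp)
Denominator = 20.1 * 1.15 = 23.1150
Temperature rise = 42901 / 23.1150 = 1855.98 K
T_ad = 33 + 1855.98 = 1888.98 deg C


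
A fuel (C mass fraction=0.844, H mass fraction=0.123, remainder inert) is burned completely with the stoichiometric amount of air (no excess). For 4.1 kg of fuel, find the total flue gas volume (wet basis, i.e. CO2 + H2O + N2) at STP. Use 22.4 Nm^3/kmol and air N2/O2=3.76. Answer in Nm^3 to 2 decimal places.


Per kg fuel: CO2 = (C/12 kmol)*22.4 = (0.844/12)*22.4 = 1.57547 Nm^3
Per kg fuel: H2O = (H/2 kmol)*22.4 = (0.123/2)*22.4 = 1.37760 Nm^3
O2 needed per kg fuel = C/12 + H/4 = 0.844/12 + 0.123/4 = 0.10108333 kmol
Per kg fuel: N2 = O2*3.76*22.4 = 0.10108333*3.76*22.4 = 8.51364 Nm^3
Total per kg = 1.57547 + 1.37760 + 8.51364 = 11.46671 Nm^3
Total = 11.46671 * 4.1 = 47.01 Nm^3


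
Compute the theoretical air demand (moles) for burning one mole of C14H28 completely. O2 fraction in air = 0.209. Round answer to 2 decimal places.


Balanced combustion: C14H28 + 21 O2 -> 14 CO2 + 14 H2O
O2 needed = C + H/4 = 14 + 28/4 = 21.00 moles
Air moles = O2 / 0.209 = 21.00 / 0.209 = 100.48 moles air


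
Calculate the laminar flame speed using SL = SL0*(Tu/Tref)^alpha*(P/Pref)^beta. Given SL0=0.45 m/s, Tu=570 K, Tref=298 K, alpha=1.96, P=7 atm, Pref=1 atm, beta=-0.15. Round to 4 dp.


SL = SL0 * (Tu/Tref)^alpha * (P/Pref)^beta
T ratio = 570/298 = 1.91275168
(T ratio)^alpha = 1.91275168^1.96 = 3.564929
(P/Pref)^beta = 7^(-0.15) = 0.746853
SL = 0.45 * 3.564929 * 0.746853 = 1.1981 m/s


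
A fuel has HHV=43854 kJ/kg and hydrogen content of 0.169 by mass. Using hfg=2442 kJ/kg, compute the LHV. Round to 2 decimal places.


LHV = HHV - hfg * 9 * H
Water correction = 2442 * 9 * 0.169 = 3714.282 kJ/kg
LHV = 43854 - 3714.282 = 40139.72 kJ/kg


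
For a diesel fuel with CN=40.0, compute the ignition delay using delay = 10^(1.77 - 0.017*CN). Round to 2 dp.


delay = 10^(1.77 - 0.017*CN)
Exponent = 1.77 - 0.017*40.0 = 1.0900
delay = 10^1.0900 = 12.30 ms


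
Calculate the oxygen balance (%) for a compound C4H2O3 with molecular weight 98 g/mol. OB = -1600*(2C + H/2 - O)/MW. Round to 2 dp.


OB = -1600 * (2C + H/2 - O) / MW
Inner = 2*4 + 2/2 - 3 = 6.00
OB = -1600 * 6.00 / 98 = -97.96%


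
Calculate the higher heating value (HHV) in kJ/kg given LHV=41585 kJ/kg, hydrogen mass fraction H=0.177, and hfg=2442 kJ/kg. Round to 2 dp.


HHV = LHV + hfg * 9 * H
Water addition = 2442 * 9 * 0.177 = 3890.106 kJ/kg
HHV = 41585 + 3890.106 = 45475.11 kJ/kg


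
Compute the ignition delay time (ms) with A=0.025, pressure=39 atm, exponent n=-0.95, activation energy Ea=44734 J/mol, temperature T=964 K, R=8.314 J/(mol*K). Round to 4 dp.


tau = A * P^n * exp(Ea/(R*T))
P^n = 39^(-0.95) = 0.03079560
Ea/(R*T) = 44734/(8.314*964) = 5.581497
exp(Ea/(R*T)) = 265.468659
tau = 0.025 * 0.03079560 * 265.468659 = 0.2044 ms


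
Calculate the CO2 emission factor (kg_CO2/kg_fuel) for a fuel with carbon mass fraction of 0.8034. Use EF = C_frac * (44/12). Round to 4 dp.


EF = C_frac * (M_CO2 / M_C)
EF = 0.8034 * (44/12)
EF = 0.8034 * 3.666667 = 2.9458 kg_CO2/kg_fuel


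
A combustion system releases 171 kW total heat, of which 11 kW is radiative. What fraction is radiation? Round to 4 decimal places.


f_rad = Q_rad / Q_total
f_rad = 11 / 171 = 0.0643


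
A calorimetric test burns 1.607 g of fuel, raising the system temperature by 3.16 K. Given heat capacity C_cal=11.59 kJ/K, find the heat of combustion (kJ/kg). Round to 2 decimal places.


Hc = C_cal * delta_T / m_fuel
Q_released = 11.59 * 3.16 = 36.6244 kJ
m_fuel = 1.607 g = 1.607/1000 kg = 0.001607 kg
Hc = 36.6244 / 0.001607 = 22790.54 kJ/kg


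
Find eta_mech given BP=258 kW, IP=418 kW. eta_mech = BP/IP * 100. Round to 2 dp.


eta_mech = (BP / IP) * 100
Ratio = 258 / 418 = 0.6172
eta_mech = 0.6172 * 100 = 61.72%


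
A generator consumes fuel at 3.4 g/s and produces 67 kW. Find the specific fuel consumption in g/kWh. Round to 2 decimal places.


SFC = (mf / BP) * 3600
Rate = 3.4 / 67 = 0.050746 g/(s*kW)
SFC = 0.050746 * 3600 = 182.69 g/kWh


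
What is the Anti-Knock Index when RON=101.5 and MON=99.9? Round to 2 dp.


AKI = (RON + MON) / 2
AKI = (101.5 + 99.9) / 2
AKI = 201.4 / 2 = 100.70


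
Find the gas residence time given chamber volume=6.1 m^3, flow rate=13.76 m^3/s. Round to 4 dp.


tau = V / Q_flow
tau = 6.1 / 13.76 = 0.4433 s


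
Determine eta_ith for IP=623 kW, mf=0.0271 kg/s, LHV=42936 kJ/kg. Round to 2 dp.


eta_ith = (IP / (mf * LHV)) * 100
Denominator = 0.0271 * 42936 = 1163.5656 kW
eta_ith = (623 / 1163.5656) * 100 = 53.54%


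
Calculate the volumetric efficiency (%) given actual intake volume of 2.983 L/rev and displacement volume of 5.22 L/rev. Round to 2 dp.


eta_v = (V_actual / V_disp) * 100
Ratio = 2.983 / 5.22 = 0.5715
eta_v = 0.5715 * 100 = 57.15%


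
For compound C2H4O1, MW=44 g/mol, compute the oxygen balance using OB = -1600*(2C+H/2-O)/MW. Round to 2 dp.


OB = -1600 * (2C + H/2 - O) / MW
Inner = 2*2 + 4/2 - 1 = 5.00
OB = -1600 * 5.00 / 44 = -181.82%


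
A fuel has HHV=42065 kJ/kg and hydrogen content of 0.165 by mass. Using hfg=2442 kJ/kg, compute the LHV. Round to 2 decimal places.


LHV = HHV - hfg * 9 * H
Water correction = 2442 * 9 * 0.165 = 3626.370 kJ/kg
LHV = 42065 - 3626.370 = 38438.63 kJ/kg


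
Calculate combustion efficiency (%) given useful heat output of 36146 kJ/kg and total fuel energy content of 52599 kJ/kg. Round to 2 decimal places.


Efficiency = (Q_useful / Q_fuel) * 100
Efficiency = (36146 / 52599) * 100
Efficiency = 0.6872 * 100 = 68.72%


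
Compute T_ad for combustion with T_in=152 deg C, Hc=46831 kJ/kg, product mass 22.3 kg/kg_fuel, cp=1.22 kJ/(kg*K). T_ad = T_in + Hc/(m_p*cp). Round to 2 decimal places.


T_ad = T_in + Hc / (m_p * cp)
Denominator = 22.3 * 1.22 = 27.2060
Temperature rise = 46831 / 27.2060 = 1721.35 K
T_ad = 152 + 1721.35 = 1873.35 deg C


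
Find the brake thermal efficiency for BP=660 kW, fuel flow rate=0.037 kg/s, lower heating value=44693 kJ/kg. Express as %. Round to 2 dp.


eta_BTE = (BP / (mf * LHV)) * 100
Denominator = 0.037 * 44693 = 1653.6410 kW
eta_BTE = (660 / 1653.6410) * 100 = 39.91%


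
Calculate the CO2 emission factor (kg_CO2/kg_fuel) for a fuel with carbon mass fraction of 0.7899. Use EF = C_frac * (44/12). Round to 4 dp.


EF = C_frac * (M_CO2 / M_C)
EF = 0.7899 * (44/12)
EF = 0.7899 * 3.666667 = 2.8963 kg_CO2/kg_fuel


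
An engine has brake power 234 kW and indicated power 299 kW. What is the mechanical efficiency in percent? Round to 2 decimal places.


eta_mech = (BP / IP) * 100
Ratio = 234 / 299 = 0.7826
eta_mech = 0.7826 * 100 = 78.26%


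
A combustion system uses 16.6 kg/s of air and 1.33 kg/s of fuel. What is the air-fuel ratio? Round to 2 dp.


AFR = m_air / m_fuel
AFR = 16.6 / 1.33 = 12.48


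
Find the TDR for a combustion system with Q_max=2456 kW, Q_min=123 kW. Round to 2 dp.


TDR = Q_max / Q_min
TDR = 2456 / 123 = 19.97


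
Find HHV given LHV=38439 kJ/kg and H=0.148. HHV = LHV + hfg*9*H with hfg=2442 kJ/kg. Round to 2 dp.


HHV = LHV + hfg * 9 * H
Water addition = 2442 * 9 * 0.148 = 3252.744 kJ/kg
HHV = 38439 + 3252.744 = 41691.74 kJ/kg


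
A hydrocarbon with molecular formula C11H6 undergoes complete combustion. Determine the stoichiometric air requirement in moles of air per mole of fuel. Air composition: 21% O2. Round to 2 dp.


Balanced combustion: C11H6 + 12.5 O2 -> 11 CO2 + 3 H2O
O2 needed = C + H/4 = 11 + 6/4 = 12.50 moles
Air moles = O2 / 0.21 = 12.50 / 0.21 = 59.52 moles air


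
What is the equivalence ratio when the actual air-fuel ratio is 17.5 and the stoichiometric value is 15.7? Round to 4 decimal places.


phi = AFR_stoich / AFR_actual
phi = 15.7 / 17.5 = 0.8971


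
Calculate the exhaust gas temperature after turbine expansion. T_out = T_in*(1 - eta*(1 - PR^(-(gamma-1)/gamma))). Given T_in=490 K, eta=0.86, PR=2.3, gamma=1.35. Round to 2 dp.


T_out = T_in * (1 - eta * (1 - PR^(-(gamma-1)/gamma)))
Exponent = -(1.35-1)/1.35 = -0.25925926
PR^exp = 2.3^(-0.25925926) = 0.80578413
Factor = 1 - 0.86*(1 - 0.80578413) = 0.83297435
T_out = 490 * 0.83297435 = 408.16 K


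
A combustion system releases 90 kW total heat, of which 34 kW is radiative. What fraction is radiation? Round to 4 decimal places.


f_rad = Q_rad / Q_total
f_rad = 34 / 90 = 0.3778


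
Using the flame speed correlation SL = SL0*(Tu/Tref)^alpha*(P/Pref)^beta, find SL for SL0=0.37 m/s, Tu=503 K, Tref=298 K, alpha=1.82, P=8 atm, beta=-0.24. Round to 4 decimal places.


SL = SL0 * (Tu/Tref)^alpha * (P/Pref)^beta
T ratio = 503/298 = 1.68791946
(T ratio)^alpha = 1.68791946^1.82 = 2.592866
(P/Pref)^beta = 8^(-0.24) = 0.607097
SL = 0.37 * 2.592866 * 0.607097 = 0.5824 m/s


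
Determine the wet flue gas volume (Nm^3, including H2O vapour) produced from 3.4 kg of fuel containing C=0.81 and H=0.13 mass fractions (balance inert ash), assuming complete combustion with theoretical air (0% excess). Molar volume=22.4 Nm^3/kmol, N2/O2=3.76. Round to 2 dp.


Per kg fuel: CO2 = (C/12 kmol)*22.4 = (0.81/12)*22.4 = 1.51200 Nm^3
Per kg fuel: H2O = (H/2 kmol)*22.4 = (0.13/2)*22.4 = 1.45600 Nm^3
O2 needed per kg fuel = C/12 + H/4 = 0.81/12 + 0.13/4 = 0.10000000 kmol
Per kg fuel: N2 = O2*3.76*22.4 = 0.10000000*3.76*22.4 = 8.42240 Nm^3
Total per kg = 1.51200 + 1.45600 + 8.42240 = 11.39040 Nm^3
Total = 11.39040 * 3.4 = 38.73 Nm^3


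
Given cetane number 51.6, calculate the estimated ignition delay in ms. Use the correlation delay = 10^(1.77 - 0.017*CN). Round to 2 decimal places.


delay = 10^(1.77 - 0.017*CN)
Exponent = 1.77 - 0.017*51.6 = 0.8928
delay = 10^0.8928 = 7.81 ms


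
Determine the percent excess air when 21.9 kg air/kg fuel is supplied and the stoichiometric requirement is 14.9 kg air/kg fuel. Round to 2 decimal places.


Excess air = actual - stoichiometric = 21.9 - 14.9 = 7.00 kg/kg fuel
Excess air % = (excess / stoich) * 100 = (7.00 / 14.9) * 100 = 46.98%


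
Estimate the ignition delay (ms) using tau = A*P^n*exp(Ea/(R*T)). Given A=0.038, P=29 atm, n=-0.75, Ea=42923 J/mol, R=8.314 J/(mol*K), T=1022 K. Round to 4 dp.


tau = A * P^n * exp(Ea/(R*T))
P^n = 29^(-0.75) = 0.08002054
Ea/(R*T) = 42923/(8.314*1022) = 5.051602
exp(Ea/(R*T)) = 156.272660
tau = 0.038 * 0.08002054 * 156.272660 = 0.4752 ms


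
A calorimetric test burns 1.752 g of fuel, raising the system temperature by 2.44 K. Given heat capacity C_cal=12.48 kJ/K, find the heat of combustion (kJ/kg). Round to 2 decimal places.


Hc = C_cal * delta_T / m_fuel
Q_released = 12.48 * 2.44 = 30.4512 kJ
m_fuel = 1.752 g = 1.752/1000 kg = 0.001752 kg
Hc = 30.4512 / 0.001752 = 17380.82 kJ/kg


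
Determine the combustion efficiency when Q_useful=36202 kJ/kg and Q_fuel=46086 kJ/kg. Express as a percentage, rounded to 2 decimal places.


Efficiency = (Q_useful / Q_fuel) * 100
Efficiency = (36202 / 46086) * 100
Efficiency = 0.7855 * 100 = 78.55%


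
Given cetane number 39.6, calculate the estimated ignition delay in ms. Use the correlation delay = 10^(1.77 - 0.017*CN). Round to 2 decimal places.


delay = 10^(1.77 - 0.017*CN)
Exponent = 1.77 - 0.017*39.6 = 1.0968
delay = 10^1.0968 = 12.50 ms


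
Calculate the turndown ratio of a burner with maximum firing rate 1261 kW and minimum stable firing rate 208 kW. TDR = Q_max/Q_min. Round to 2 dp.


TDR = Q_max / Q_min
TDR = 1261 / 208 = 6.06


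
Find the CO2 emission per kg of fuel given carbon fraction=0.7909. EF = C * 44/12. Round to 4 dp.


EF = C_frac * (M_CO2 / M_C)
EF = 0.7909 * (44/12)
EF = 0.7909 * 3.666667 = 2.9000 kg_CO2/kg_fuel


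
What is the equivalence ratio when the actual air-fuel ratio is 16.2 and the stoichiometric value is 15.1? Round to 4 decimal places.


phi = AFR_stoich / AFR_actual
phi = 15.1 / 16.2 = 0.9321


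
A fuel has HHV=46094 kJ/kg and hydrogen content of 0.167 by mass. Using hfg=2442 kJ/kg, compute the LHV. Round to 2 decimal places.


LHV = HHV - hfg * 9 * H
Water correction = 2442 * 9 * 0.167 = 3670.326 kJ/kg
LHV = 46094 - 3670.326 = 42423.67 kJ/kg


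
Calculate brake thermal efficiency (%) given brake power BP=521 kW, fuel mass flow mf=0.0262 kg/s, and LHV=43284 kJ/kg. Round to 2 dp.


eta_BTE = (BP / (mf * LHV)) * 100
Denominator = 0.0262 * 43284 = 1134.0408 kW
eta_BTE = (521 / 1134.0408) * 100 = 45.94%


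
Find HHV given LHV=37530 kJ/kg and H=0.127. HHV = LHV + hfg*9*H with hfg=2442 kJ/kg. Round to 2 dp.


HHV = LHV + hfg * 9 * H
Water addition = 2442 * 9 * 0.127 = 2791.206 kJ/kg
HHV = 37530 + 2791.206 = 40321.21 kJ/kg


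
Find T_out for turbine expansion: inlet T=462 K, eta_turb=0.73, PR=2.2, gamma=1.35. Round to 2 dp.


T_out = T_in * (1 - eta * (1 - PR^(-(gamma-1)/gamma)))
Exponent = -(1.35-1)/1.35 = -0.25925926
PR^exp = 2.2^(-0.25925926) = 0.81512413
Factor = 1 - 0.73*(1 - 0.81512413) = 0.86504061
T_out = 462 * 0.86504061 = 399.65 K


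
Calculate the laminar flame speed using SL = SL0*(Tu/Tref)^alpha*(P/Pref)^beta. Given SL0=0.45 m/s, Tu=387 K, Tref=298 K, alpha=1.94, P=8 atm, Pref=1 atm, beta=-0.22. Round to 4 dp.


SL = SL0 * (Tu/Tref)^alpha * (P/Pref)^beta
T ratio = 387/298 = 1.29865772
(T ratio)^alpha = 1.29865772^1.94 = 1.660274
(P/Pref)^beta = 8^(-0.22) = 0.632878
SL = 0.45 * 1.660274 * 0.632878 = 0.4728 m/s


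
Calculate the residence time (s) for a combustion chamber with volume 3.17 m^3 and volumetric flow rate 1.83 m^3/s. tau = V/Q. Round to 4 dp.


tau = V / Q_flow
tau = 3.17 / 1.83 = 1.7322 s


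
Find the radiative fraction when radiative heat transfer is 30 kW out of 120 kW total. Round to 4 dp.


f_rad = Q_rad / Q_total
f_rad = 30 / 120 = 0.2500


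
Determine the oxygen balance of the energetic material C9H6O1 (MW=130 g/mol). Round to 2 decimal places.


OB = -1600 * (2C + H/2 - O) / MW
Inner = 2*9 + 6/2 - 1 = 20.00
OB = -1600 * 20.00 / 130 = -246.15%


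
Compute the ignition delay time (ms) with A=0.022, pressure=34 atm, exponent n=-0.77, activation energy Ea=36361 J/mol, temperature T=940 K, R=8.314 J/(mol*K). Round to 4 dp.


tau = A * P^n * exp(Ea/(R*T))
P^n = 34^(-0.77) = 0.06618525
Ea/(R*T) = 36361/(8.314*940) = 4.652624
exp(Ea/(R*T)) = 104.859764
tau = 0.022 * 0.06618525 * 104.859764 = 0.1527 ms


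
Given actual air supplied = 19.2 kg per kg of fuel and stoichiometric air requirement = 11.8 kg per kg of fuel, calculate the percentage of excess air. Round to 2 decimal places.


Excess air = actual - stoichiometric = 19.2 - 11.8 = 7.40 kg/kg fuel
Excess air % = (excess / stoich) * 100 = (7.40 / 11.8) * 100 = 62.71%


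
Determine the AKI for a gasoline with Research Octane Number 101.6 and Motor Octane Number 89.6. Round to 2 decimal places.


AKI = (RON + MON) / 2
AKI = (101.6 + 89.6) / 2
AKI = 191.2 / 2 = 95.60


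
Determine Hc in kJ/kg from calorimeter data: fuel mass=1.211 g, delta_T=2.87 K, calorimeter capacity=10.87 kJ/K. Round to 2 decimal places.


Hc = C_cal * delta_T / m_fuel
Q_released = 10.87 * 2.87 = 31.1969 kJ
m_fuel = 1.211 g = 1.211/1000 kg = 0.001211 kg
Hc = 31.1969 / 0.001211 = 25761.27 kJ/kg


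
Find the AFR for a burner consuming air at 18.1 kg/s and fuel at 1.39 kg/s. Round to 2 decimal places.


AFR = m_air / m_fuel
AFR = 18.1 / 1.39 = 13.02


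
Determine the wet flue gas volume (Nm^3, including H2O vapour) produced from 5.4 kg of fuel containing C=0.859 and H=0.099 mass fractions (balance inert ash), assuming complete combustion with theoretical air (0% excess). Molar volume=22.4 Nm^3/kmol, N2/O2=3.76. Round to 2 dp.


Per kg fuel: CO2 = (C/12 kmol)*22.4 = (0.859/12)*22.4 = 1.60347 Nm^3
Per kg fuel: H2O = (H/2 kmol)*22.4 = (0.099/2)*22.4 = 1.10880 Nm^3
O2 needed per kg fuel = C/12 + H/4 = 0.859/12 + 0.099/4 = 0.09633333 kmol
Per kg fuel: N2 = O2*3.76*22.4 = 0.09633333*3.76*22.4 = 8.11358 Nm^3
Total per kg = 1.60347 + 1.10880 + 8.11358 = 10.82585 Nm^3
Total = 10.82585 * 5.4 = 58.46 Nm^3


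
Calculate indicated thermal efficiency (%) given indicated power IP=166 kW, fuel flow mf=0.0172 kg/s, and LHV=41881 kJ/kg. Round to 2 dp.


eta_ith = (IP / (mf * LHV)) * 100
Denominator = 0.0172 * 41881 = 720.3532 kW
eta_ith = (166 / 720.3532) * 100 = 23.04%


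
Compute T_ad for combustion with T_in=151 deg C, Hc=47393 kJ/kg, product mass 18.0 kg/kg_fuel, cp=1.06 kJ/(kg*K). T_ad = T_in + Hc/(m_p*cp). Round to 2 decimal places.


T_ad = T_in + Hc / (m_p * cp)
Denominator = 18.0 * 1.06 = 19.0800
Temperature rise = 47393 / 19.0800 = 2483.91 K
T_ad = 151 + 2483.91 = 2634.91 deg C


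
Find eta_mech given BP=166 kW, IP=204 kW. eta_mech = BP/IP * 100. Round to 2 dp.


eta_mech = (BP / IP) * 100
Ratio = 166 / 204 = 0.8137
eta_mech = 0.8137 * 100 = 81.37%


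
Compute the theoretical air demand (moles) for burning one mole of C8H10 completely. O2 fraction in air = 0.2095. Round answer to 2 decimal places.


Balanced combustion: C8H10 + 10.5 O2 -> 8 CO2 + 5 H2O
O2 needed = C + H/4 = 8 + 10/4 = 10.50 moles
Air moles = O2 / 0.2095 = 10.50 / 0.2095 = 50.12 moles air


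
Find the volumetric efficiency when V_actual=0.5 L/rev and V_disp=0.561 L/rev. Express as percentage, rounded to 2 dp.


eta_v = (V_actual / V_disp) * 100
Ratio = 0.5 / 0.561 = 0.8913
eta_v = 0.8913 * 100 = 89.13%


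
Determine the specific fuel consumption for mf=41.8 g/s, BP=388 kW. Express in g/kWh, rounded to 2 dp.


SFC = (mf / BP) * 3600
Rate = 41.8 / 388 = 0.107732 g/(s*kW)
SFC = 0.107732 * 3600 = 387.84 g/kWh


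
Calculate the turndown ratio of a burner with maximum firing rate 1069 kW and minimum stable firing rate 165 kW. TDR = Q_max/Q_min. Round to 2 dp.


TDR = Q_max / Q_min
TDR = 1069 / 165 = 6.48


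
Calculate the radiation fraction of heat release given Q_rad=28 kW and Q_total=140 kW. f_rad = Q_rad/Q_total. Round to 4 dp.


f_rad = Q_rad / Q_total
f_rad = 28 / 140 = 0.2000


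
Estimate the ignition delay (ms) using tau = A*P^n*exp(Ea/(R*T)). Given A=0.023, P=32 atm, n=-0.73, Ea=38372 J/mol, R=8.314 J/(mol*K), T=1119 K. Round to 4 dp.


tau = A * P^n * exp(Ea/(R*T))
P^n = 32^(-0.73) = 0.07966004
Ea/(R*T) = 38372/(8.314*1119) = 4.124529
exp(Ea/(R*T)) = 61.838657
tau = 0.023 * 0.07966004 * 61.838657 = 0.1133 ms


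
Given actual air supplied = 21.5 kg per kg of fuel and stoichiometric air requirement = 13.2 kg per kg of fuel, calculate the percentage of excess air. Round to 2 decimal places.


Excess air = actual - stoichiometric = 21.5 - 13.2 = 8.30 kg/kg fuel
Excess air % = (excess / stoich) * 100 = (8.30 / 13.2) * 100 = 62.88%


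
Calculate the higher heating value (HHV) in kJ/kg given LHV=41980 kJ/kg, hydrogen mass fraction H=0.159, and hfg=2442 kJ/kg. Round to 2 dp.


HHV = LHV + hfg * 9 * H
Water addition = 2442 * 9 * 0.159 = 3494.502 kJ/kg
HHV = 41980 + 3494.502 = 45474.50 kJ/kg


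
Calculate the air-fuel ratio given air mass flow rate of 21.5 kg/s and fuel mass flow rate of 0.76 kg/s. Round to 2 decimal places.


AFR = m_air / m_fuel
AFR = 21.5 / 0.76 = 28.29


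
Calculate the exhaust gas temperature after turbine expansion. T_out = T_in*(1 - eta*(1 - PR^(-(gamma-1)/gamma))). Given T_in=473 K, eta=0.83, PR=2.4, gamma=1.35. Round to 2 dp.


T_out = T_in * (1 - eta * (1 - PR^(-(gamma-1)/gamma)))
Exponent = -(1.35-1)/1.35 = -0.25925926
PR^exp = 2.4^(-0.25925926) = 0.79694200
Factor = 1 - 0.83*(1 - 0.79694200) = 0.83146186
T_out = 473 * 0.83146186 = 393.28 K


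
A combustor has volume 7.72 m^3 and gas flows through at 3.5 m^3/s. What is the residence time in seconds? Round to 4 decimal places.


tau = V / Q_flow
tau = 7.72 / 3.5 = 2.2057 s


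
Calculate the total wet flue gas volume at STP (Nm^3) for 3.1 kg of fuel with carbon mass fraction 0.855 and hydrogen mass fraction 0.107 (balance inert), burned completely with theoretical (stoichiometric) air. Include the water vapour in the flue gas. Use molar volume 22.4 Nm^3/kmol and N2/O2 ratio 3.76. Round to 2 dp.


Per kg fuel: CO2 = (C/12 kmol)*22.4 = (0.855/12)*22.4 = 1.59600 Nm^3
Per kg fuel: H2O = (H/2 kmol)*22.4 = (0.107/2)*22.4 = 1.19840 Nm^3
O2 needed per kg fuel = C/12 + H/4 = 0.855/12 + 0.107/4 = 0.09800000 kmol
Per kg fuel: N2 = O2*3.76*22.4 = 0.09800000*3.76*22.4 = 8.25395 Nm^3
Total per kg = 1.59600 + 1.19840 + 8.25395 = 11.04835 Nm^3
Total = 11.04835 * 3.1 = 34.25 Nm^3


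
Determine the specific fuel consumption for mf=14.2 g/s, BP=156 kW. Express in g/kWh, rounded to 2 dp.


SFC = (mf / BP) * 3600
Rate = 14.2 / 156 = 0.091026 g/(s*kW)
SFC = 0.091026 * 3600 = 327.69 g/kWh


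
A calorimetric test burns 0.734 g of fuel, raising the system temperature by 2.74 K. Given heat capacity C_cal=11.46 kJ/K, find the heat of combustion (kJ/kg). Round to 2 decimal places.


Hc = C_cal * delta_T / m_fuel
Q_released = 11.46 * 2.74 = 31.4004 kJ
m_fuel = 0.734 g = 0.734/1000 kg = 0.000734 kg
Hc = 31.4004 / 0.000734 = 42779.84 kJ/kg


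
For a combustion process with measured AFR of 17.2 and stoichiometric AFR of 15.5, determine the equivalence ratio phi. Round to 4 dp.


phi = AFR_stoich / AFR_actual
phi = 15.5 / 17.2 = 0.9012


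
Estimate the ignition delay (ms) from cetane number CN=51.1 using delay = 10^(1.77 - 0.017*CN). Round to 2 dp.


delay = 10^(1.77 - 0.017*CN)
Exponent = 1.77 - 0.017*51.1 = 0.9013
delay = 10^0.9013 = 7.97 ms


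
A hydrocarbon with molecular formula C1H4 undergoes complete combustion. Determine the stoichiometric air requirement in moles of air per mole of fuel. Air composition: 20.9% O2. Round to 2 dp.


Balanced combustion: C1H4 + 2 O2 -> 1 CO2 + 2 H2O
O2 needed = C + H/4 = 1 + 4/4 = 2.00 moles
Air moles = O2 / 0.209 = 2.00 / 0.209 = 9.57 moles air


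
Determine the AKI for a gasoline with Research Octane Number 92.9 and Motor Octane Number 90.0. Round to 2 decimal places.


AKI = (RON + MON) / 2
AKI = (92.9 + 90.0) / 2
AKI = 182.9 / 2 = 91.45


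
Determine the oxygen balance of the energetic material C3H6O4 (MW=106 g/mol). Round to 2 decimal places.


OB = -1600 * (2C + H/2 - O) / MW
Inner = 2*3 + 6/2 - 4 = 5.00
OB = -1600 * 5.00 / 106 = -75.47%


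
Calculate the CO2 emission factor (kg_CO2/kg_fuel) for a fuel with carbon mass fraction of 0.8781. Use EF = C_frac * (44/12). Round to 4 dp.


EF = C_frac * (M_CO2 / M_C)
EF = 0.8781 * (44/12)
EF = 0.8781 * 3.666667 = 3.2197 kg_CO2/kg_fuel


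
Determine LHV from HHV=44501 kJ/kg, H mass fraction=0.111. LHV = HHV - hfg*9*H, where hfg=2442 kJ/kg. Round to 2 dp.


LHV = HHV - hfg * 9 * H
Water correction = 2442 * 9 * 0.111 = 2439.558 kJ/kg
LHV = 44501 - 2439.558 = 42061.44 kJ/kg


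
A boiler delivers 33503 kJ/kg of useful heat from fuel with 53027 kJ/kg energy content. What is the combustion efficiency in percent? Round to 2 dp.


Efficiency = (Q_useful / Q_fuel) * 100
Efficiency = (33503 / 53027) * 100
Efficiency = 0.6318 * 100 = 63.18%


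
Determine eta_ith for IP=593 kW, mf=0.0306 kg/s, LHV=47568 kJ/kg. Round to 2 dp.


eta_ith = (IP / (mf * LHV)) * 100
Denominator = 0.0306 * 47568 = 1455.5808 kW
eta_ith = (593 / 1455.5808) * 100 = 40.74%


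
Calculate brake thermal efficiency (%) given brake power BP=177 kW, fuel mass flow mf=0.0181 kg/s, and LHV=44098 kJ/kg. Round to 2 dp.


eta_BTE = (BP / (mf * LHV)) * 100
Denominator = 0.0181 * 44098 = 798.1738 kW
eta_BTE = (177 / 798.1738) * 100 = 22.18%


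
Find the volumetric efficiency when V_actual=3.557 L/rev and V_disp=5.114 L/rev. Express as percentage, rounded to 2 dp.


eta_v = (V_actual / V_disp) * 100
Ratio = 3.557 / 5.114 = 0.6955
eta_v = 0.6955 * 100 = 69.55%


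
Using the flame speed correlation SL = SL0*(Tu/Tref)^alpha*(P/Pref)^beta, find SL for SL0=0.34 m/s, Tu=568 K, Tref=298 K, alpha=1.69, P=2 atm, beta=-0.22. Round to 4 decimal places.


SL = SL0 * (Tu/Tref)^alpha * (P/Pref)^beta
T ratio = 568/298 = 1.90604027
(T ratio)^alpha = 1.90604027^1.69 = 2.974563
(P/Pref)^beta = 2^(-0.22) = 0.858565
SL = 0.34 * 2.974563 * 0.858565 = 0.8683 m/s


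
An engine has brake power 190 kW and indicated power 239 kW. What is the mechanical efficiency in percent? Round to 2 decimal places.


eta_mech = (BP / IP) * 100
Ratio = 190 / 239 = 0.7950
eta_mech = 0.7950 * 100 = 79.50%


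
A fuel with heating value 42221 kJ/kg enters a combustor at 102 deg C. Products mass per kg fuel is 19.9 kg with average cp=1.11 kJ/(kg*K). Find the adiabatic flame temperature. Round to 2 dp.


T_ad = T_in + Hc / (m_p * cp)
Denominator = 19.9 * 1.11 = 22.0890
Temperature rise = 42221 / 22.0890 = 1911.40 K
T_ad = 102 + 1911.40 = 2013.40 deg C


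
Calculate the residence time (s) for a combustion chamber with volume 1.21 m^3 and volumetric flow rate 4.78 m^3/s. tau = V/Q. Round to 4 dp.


tau = V / Q_flow
tau = 1.21 / 4.78 = 0.2531 s


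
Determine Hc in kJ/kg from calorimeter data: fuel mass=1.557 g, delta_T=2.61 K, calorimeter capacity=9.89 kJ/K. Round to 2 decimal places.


Hc = C_cal * delta_T / m_fuel
Q_released = 9.89 * 2.61 = 25.8129 kJ
m_fuel = 1.557 g = 1.557/1000 kg = 0.001557 kg
Hc = 25.8129 / 0.001557 = 16578.61 kJ/kg


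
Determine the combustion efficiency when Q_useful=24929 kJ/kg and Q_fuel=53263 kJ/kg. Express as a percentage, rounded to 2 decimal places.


Efficiency = (Q_useful / Q_fuel) * 100
Efficiency = (24929 / 53263) * 100
Efficiency = 0.4680 * 100 = 46.80%


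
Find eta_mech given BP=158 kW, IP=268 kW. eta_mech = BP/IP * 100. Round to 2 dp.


eta_mech = (BP / IP) * 100
Ratio = 158 / 268 = 0.5896
eta_mech = 0.5896 * 100 = 58.96%


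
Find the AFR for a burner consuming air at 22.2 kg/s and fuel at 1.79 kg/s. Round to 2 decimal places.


AFR = m_air / m_fuel
AFR = 22.2 / 1.79 = 12.40


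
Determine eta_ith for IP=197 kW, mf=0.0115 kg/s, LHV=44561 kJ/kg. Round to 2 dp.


eta_ith = (IP / (mf * LHV)) * 100
Denominator = 0.0115 * 44561 = 512.4515 kW
eta_ith = (197 / 512.4515) * 100 = 38.44%
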